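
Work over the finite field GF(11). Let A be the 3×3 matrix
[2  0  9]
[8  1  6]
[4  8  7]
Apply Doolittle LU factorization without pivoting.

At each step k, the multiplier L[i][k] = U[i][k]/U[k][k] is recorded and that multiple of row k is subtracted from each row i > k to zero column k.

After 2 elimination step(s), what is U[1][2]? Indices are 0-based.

U[1][2] = 3

Step 1: pivot at (0,0) is 2.
  row1 ← row1 − (4)·row0  ⇒  L[1][0]=4, U row1=(0, 1, 3)
  row2 ← row2 − (2)·row0  ⇒  L[2][0]=2, U row2=(0, 8, 0)
Step 2: pivot at (1,1) is 1.
  row2 ← row2 − (8)·row1  ⇒  L[2][1]=8, U row2=(0, 0, 9)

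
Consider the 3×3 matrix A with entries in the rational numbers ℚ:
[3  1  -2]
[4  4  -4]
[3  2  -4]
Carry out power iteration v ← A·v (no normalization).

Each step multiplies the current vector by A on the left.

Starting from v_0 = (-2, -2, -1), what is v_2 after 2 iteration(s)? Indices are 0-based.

v_0 = (-2, -2, -1).
v_1 = A·v_0 = (-6, -12, -6).
v_2 = A·v_1 = (-18, -48, -18).

v_2 = (-18, -48, -18)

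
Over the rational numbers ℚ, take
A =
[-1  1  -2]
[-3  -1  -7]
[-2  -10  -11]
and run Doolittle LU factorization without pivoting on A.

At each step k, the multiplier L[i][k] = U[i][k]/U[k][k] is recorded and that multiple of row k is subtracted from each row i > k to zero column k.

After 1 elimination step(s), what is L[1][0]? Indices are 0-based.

k=0: U[0][0]=-1
  eliminate (1,0): mult=3, new row 1: (0, -4, -1); set L[1][0]=3
  eliminate (2,0): mult=2, new row 2: (0, -12, -7); set L[2][0]=2

L[1][0] = 3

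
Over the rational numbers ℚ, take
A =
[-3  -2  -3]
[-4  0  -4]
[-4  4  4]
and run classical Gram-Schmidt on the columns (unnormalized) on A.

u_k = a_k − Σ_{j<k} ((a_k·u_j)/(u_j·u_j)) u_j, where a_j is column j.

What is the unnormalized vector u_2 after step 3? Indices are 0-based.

Step 1: u_0 = a_0 = (-3, -4, -4).
Step 2: u_1 = a_1 − (-10/41)·u_0 = (-112/41, -40/41, 124/41).
Step 3: u_2 = a_2 − (9/41)·u_0 − (62/45)·u_1 = (64/45, -16/9, 32/45).

u_2 = (64/45, -16/9, 32/45)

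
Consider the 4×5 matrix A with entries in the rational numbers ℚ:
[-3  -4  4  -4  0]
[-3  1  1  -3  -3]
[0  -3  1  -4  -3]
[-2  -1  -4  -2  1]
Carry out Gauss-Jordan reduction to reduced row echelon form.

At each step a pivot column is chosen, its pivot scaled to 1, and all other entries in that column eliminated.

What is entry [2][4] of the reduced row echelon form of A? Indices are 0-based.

M[2][4] = -78/293

[1] R0 /= -3  ⇒  (1, 4/3, -4/3, 4/3, 0)
     R1 -= -3·R0  ⇒  (0, 5, -3, 1, -3)
     R3 -= -2·R0  ⇒  (0, 5/3, -20/3, 2/3, 1)
[2] R1 /= 5  ⇒  (0, 1, -3/5, 1/5, -3/5)
     R0 -= 4/3·R1  ⇒  (1, 0, -8/15, 16/15, 4/5)
     R2 -= -3·R1  ⇒  (0, 0, -4/5, -17/5, -24/5)
     R3 -= 5/3·R1  ⇒  (0, 0, -17/3, 1/3, 2)
[3] R2 /= -4/5  ⇒  (0, 0, 1, 17/4, 6)
     R0 -= -8/15·R2  ⇒  (1, 0, 0, 10/3, 4)
     R1 -= -3/5·R2  ⇒  (0, 1, 0, 11/4, 3)
     R3 -= -17/3·R2  ⇒  (0, 0, 0, 293/12, 36)
[4] R3 /= 293/12  ⇒  (0, 0, 0, 1, 432/293)
     R0 -= 10/3·R3  ⇒  (1, 0, 0, 0, -268/293)
     R1 -= 11/4·R3  ⇒  (0, 1, 0, 0, -309/293)
     R2 -= 17/4·R3  ⇒  (0, 0, 1, 0, -78/293)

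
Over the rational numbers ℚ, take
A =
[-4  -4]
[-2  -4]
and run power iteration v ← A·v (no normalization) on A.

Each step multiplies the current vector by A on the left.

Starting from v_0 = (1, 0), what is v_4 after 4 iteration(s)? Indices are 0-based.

v_0 = (1, 0).
v_1 = A·v_0 = (-4, -2).
v_2 = A·v_1 = (24, 16).
v_3 = A·v_2 = (-160, -112).
v_4 = A·v_3 = (1088, 768).

v_4 = (1088, 768)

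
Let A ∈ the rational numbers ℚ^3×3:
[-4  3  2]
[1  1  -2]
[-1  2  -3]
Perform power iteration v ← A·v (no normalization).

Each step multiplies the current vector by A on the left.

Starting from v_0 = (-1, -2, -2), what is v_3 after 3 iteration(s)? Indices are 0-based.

v_3 = (-167, 24, -52)

v_0 = (-1, -2, -2).
v_1 = A·v_0 = (-6, 1, 3).
v_2 = A·v_1 = (33, -11, -1).
v_3 = A·v_2 = (-167, 24, -52).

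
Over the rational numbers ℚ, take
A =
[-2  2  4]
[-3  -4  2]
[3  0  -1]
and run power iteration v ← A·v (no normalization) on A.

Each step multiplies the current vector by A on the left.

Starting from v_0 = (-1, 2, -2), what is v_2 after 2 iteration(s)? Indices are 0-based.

v_0 = (-1, 2, -2).
v_1 = A·v_0 = (-2, -9, -1).
v_2 = A·v_1 = (-18, 40, -5).

v_2 = (-18, 40, -5)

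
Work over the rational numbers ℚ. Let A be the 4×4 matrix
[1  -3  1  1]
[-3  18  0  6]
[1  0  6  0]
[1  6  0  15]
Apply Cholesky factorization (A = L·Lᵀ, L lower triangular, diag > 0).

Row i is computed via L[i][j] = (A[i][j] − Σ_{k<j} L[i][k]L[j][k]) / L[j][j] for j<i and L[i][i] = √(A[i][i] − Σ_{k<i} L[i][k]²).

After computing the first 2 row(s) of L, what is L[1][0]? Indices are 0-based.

L[1][0] = -3

Step 1: L[0][0] = √(1) = 1.
  L[1][0] = (-3) / L[0][0] = -3.
Step 2: L[1][1] = √(9) = 3.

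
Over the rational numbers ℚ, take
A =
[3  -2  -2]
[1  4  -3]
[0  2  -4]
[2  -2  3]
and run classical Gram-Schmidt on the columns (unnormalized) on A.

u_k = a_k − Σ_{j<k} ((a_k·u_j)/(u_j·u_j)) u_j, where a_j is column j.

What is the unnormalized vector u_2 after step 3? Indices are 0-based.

u_2 = (-179/89, 113/89, -193/89, 212/89)

Step 1: u_0 = a_0 = (3, 1, 0, 2).
Step 2: u_1 = a_1 − (-3/7)·u_0 = (-5/7, 31/7, 2, -8/7).
Step 3: u_2 = a_2 − (-3/14)·u_0 − (-163/178)·u_1 = (-179/89, 113/89, -193/89, 212/89).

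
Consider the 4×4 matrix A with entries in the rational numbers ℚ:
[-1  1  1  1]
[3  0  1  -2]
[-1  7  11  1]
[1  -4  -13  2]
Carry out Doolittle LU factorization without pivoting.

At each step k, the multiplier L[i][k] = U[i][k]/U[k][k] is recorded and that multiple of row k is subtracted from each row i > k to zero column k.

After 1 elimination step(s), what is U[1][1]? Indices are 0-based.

k=0: U[0][0]=-1
  eliminate (1,0): mult=-3, new row 1: (0, 3, 4, 1); set L[1][0]=-3
  eliminate (2,0): mult=1, new row 2: (0, 6, 10, 0); set L[2][0]=1
  eliminate (3,0): mult=-1, new row 3: (0, -3, -12, 3); set L[3][0]=-1

U[1][1] = 3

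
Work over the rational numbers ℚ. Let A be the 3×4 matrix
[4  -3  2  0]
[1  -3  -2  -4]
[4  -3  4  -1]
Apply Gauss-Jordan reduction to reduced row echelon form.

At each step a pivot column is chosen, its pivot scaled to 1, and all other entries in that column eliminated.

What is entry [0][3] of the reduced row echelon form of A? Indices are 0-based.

[1] R0 /= 4  ⇒  (1, -3/4, 1/2, 0)
     R1 -= 1·R0  ⇒  (0, -9/4, -5/2, -4)
     R2 -= 4·R0  ⇒  (0, 0, 2, -1)
[2] R1 /= -9/4  ⇒  (0, 1, 10/9, 16/9)
     R0 -= -3/4·R1  ⇒  (1, 0, 4/3, 4/3)
[3] R2 /= 2  ⇒  (0, 0, 1, -1/2)
     R0 -= 4/3·R2  ⇒  (1, 0, 0, 2)
     R1 -= 10/9·R2  ⇒  (0, 1, 0, 7/3)

M[0][3] = 2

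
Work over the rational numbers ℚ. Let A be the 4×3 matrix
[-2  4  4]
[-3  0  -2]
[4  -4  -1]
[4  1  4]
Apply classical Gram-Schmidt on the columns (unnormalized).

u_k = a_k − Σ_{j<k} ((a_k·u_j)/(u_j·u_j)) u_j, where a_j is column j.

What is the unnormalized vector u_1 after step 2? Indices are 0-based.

u_1 = (28/9, -4/3, -20/9, 25/9)

Step 1: u_0 = a_0 = (-2, -3, 4, 4).
Step 2: u_1 = a_1 − (-4/9)·u_0 = (28/9, -4/3, -20/9, 25/9).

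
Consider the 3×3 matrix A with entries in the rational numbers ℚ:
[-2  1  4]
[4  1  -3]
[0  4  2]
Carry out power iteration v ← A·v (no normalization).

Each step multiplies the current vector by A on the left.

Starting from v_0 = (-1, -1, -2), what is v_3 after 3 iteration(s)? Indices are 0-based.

v_0 = (-1, -1, -2).
v_1 = A·v_0 = (-7, 1, -8).
v_2 = A·v_1 = (-17, -3, -12).
v_3 = A·v_2 = (-17, -35, -36).

v_3 = (-17, -35, -36)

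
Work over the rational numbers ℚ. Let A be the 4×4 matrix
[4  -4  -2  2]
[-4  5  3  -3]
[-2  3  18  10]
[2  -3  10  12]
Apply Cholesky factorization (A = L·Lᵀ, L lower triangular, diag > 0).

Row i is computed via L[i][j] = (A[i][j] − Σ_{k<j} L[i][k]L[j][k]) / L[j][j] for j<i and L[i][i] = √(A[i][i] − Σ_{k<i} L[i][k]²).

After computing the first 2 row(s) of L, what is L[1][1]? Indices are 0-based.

L[1][1] = 1

Step 1: L[0][0] = √(4) = 2.
  L[1][0] = (-4) / L[0][0] = -2.
Step 2: L[1][1] = √(1) = 1.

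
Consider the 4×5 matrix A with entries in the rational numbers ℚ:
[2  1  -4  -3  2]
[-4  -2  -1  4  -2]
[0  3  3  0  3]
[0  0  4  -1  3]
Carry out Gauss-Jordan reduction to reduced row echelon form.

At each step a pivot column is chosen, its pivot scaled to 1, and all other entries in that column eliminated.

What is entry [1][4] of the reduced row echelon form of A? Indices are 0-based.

M[1][4] = 13/17

pivot(0,0)=2: scale R0 → (1, 1/2, -2, -3/2, 1)
  clear (1,0): R1 −= (-4)R0 → (0, 0, -9, -2, 2)
pivot(1,1): swap R1↔R2
pivot(1,1)=3: scale R1 → (0, 1, 1, 0, 1)
  clear (0,1): R0 −= (1/2)R1 → (1, 0, -5/2, -3/2, 1/2)
pivot(2,2)=-9: scale R2 → (0, 0, 1, 2/9, -2/9)
  clear (0,2): R0 −= (-5/2)R2 → (1, 0, 0, -17/18, -1/18)
  clear (1,2): R1 −= (1)R2 → (0, 1, 0, -2/9, 11/9)
  clear (3,2): R3 −= (4)R2 → (0, 0, 0, -17/9, 35/9)
pivot(3,3)=-17/9: scale R3 → (0, 0, 0, 1, -35/17)
  clear (0,3): R0 −= (-17/18)R3 → (1, 0, 0, 0, -2)
  clear (1,3): R1 −= (-2/9)R3 → (0, 1, 0, 0, 13/17)
  clear (2,3): R2 −= (2/9)R3 → (0, 0, 1, 0, 4/17)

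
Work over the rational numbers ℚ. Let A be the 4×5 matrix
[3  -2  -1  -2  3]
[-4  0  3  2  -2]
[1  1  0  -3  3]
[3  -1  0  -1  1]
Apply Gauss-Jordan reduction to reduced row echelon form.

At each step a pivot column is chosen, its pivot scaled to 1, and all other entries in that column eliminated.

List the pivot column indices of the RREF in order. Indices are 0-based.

pivot columns: 0, 1, 2, 3

step 1: normalize row 0 (÷3) = (1, -2/3, -1/3, -2/3, 1)
  row 1: subtract -4×row0 = (0, -8/3, 5/3, -2/3, 2)
  row 2: subtract 1×row0 = (0, 5/3, 1/3, -7/3, 2)
  row 3: subtract 3×row0 = (0, 1, 1, 1, -2)
step 2: normalize row 1 (÷-8/3) = (0, 1, -5/8, 1/4, -3/4)
  row 0: subtract -2/3×row1 = (1, 0, -3/4, -1/2, 1/2)
  row 2: subtract 5/3×row1 = (0, 0, 11/8, -11/4, 13/4)
  row 3: subtract 1×row1 = (0, 0, 13/8, 3/4, -5/4)
step 3: normalize row 2 (÷11/8) = (0, 0, 1, -2, 26/11)
  row 0: subtract -3/4×row2 = (1, 0, 0, -2, 25/11)
  row 1: subtract -5/8×row2 = (0, 1, 0, -1, 8/11)
  row 3: subtract 13/8×row2 = (0, 0, 0, 4, -56/11)
step 4: normalize row 3 (÷4) = (0, 0, 0, 1, -14/11)
  row 0: subtract -2×row3 = (1, 0, 0, 0, -3/11)
  row 1: subtract -1×row3 = (0, 1, 0, 0, -6/11)
  row 2: subtract -2×row3 = (0, 0, 1, 0, -2/11)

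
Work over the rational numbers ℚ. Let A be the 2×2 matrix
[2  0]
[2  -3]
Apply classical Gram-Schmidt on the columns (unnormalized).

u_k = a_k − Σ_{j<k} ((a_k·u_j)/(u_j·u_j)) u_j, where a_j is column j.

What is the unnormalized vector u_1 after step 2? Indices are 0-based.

u_1 = (3/2, -3/2)

Step 1: u_0 = a_0 = (2, 2).
Step 2: u_1 = a_1 − (-3/4)·u_0 = (3/2, -3/2).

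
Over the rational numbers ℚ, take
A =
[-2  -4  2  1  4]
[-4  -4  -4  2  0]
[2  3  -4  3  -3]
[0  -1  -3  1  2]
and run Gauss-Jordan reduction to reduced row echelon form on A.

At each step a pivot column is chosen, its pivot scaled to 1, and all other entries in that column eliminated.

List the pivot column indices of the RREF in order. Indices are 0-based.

pivot(0,0)=-2: scale R0 → (1, 2, -1, -1/2, -2)
  clear (1,0): R1 −= (-4)R0 → (0, 4, -8, 0, -8)
  clear (2,0): R2 −= (2)R0 → (0, -1, -2, 4, 1)
pivot(1,1)=4: scale R1 → (0, 1, -2, 0, -2)
  clear (0,1): R0 −= (2)R1 → (1, 0, 3, -1/2, 2)
  clear (2,1): R2 −= (-1)R1 → (0, 0, -4, 4, -1)
  clear (3,1): R3 −= (-1)R1 → (0, 0, -5, 1, 0)
pivot(2,2)=-4: scale R2 → (0, 0, 1, -1, 1/4)
  clear (0,2): R0 −= (3)R2 → (1, 0, 0, 5/2, 5/4)
  clear (1,2): R1 −= (-2)R2 → (0, 1, 0, -2, -3/2)
  clear (3,2): R3 −= (-5)R2 → (0, 0, 0, -4, 5/4)
pivot(3,3)=-4: scale R3 → (0, 0, 0, 1, -5/16)
  clear (0,3): R0 −= (5/2)R3 → (1, 0, 0, 0, 65/32)
  clear (1,3): R1 −= (-2)R3 → (0, 1, 0, 0, -17/8)
  clear (2,3): R2 −= (-1)R3 → (0, 0, 1, 0, -1/16)

pivot columns: 0, 1, 2, 3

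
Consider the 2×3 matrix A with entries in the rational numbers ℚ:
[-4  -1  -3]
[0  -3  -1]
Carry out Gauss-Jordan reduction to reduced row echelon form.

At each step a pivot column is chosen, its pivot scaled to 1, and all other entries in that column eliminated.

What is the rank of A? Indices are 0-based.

rank = 2

[1] R0 /= -4  ⇒  (1, 1/4, 3/4)
[2] R1 /= -3  ⇒  (0, 1, 1/3)
     R0 -= 1/4·R1  ⇒  (1, 0, 2/3)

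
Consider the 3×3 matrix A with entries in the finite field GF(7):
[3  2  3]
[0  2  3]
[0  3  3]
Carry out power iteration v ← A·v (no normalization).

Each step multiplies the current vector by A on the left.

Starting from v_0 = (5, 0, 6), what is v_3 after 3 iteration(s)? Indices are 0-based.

v_3 = (0, 0, 6)

v_0 = (5, 0, 6).
v_1 = A·v_0 = (5, 4, 4).
v_2 = A·v_1 = (0, 6, 3).
v_3 = A·v_2 = (0, 0, 6).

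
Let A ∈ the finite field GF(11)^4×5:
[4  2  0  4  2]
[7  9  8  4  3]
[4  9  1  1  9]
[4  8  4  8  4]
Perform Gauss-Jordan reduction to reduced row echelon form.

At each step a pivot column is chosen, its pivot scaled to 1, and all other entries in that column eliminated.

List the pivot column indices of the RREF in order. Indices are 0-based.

pivot(0,0)=4: scale R0 → (1, 6, 0, 1, 6)
  clear (1,0): R1 −= (7)R0 → (0, 0, 8, 8, 5)
  clear (2,0): R2 −= (4)R0 → (0, 7, 1, 8, 7)
  clear (3,0): R3 −= (4)R0 → (0, 6, 4, 4, 2)
pivot(1,1): swap R1↔R2
pivot(1,1)=7: scale R1 → (0, 1, 8, 9, 1)
  clear (0,1): R0 −= (6)R1 → (1, 0, 7, 2, 0)
  clear (3,1): R3 −= (6)R1 → (0, 0, 0, 5, 7)
pivot(2,2)=8: scale R2 → (0, 0, 1, 1, 2)
  clear (0,2): R0 −= (7)R2 → (1, 0, 0, 6, 8)
  clear (1,2): R1 −= (8)R2 → (0, 1, 0, 1, 7)
pivot(3,3)=5: scale R3 → (0, 0, 0, 1, 8)
  clear (0,3): R0 −= (6)R3 → (1, 0, 0, 0, 4)
  clear (1,3): R1 −= (1)R3 → (0, 1, 0, 0, 10)
  clear (2,3): R2 −= (1)R3 → (0, 0, 1, 0, 5)

pivot columns: 0, 1, 2, 3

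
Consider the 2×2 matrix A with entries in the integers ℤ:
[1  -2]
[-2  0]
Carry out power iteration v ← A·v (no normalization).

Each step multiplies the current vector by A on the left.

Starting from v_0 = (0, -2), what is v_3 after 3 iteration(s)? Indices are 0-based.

v_0 = (0, -2).
v_1 = A·v_0 = (4, 0).
v_2 = A·v_1 = (4, -8).
v_3 = A·v_2 = (20, -8).

v_3 = (20, -8)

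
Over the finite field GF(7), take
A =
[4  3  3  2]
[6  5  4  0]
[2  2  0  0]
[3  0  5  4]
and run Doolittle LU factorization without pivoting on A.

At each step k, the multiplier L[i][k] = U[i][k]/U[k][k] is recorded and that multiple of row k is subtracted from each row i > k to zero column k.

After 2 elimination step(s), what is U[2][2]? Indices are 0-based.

[col 0] pivot 4
  R1 -= 5*R0 → (0, 4, 3, 4)  (L[1][0] := 5)
  R2 -= 4*R0 → (0, 4, 2, 6)  (L[2][0] := 4)
  R3 -= 6*R0 → (0, 3, 1, 6)  (L[3][0] := 6)
[col 1] pivot 4
  R2 -= 1*R1 → (0, 0, 6, 2)  (L[2][1] := 1)
  R3 -= 6*R1 → (0, 0, 4, 3)  (L[3][1] := 6)

U[2][2] = 6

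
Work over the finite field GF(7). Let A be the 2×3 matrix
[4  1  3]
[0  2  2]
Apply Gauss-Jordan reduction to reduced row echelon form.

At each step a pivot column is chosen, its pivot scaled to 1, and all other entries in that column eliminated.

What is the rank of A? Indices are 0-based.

[1] R0 /= 4  ⇒  (1, 2, 6)
[2] R1 /= 2  ⇒  (0, 1, 1)
     R0 -= 2·R1  ⇒  (1, 0, 4)

rank = 2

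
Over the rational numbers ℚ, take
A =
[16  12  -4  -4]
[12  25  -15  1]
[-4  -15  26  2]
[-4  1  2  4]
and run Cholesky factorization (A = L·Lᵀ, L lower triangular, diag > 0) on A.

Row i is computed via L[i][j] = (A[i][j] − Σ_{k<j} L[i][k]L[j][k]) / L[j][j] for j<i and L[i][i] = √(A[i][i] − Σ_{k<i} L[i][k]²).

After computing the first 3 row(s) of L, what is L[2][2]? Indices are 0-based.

L[2][2] = 4

Step 1: L[0][0] = √(16) = 4.
  L[1][0] = (12) / L[0][0] = 3.
Step 2: L[1][1] = √(16) = 4.
  L[2][0] = (-4) / L[0][0] = -1.
  L[2][1] = (-12) / L[1][1] = -3.
Step 3: L[2][2] = √(16) = 4.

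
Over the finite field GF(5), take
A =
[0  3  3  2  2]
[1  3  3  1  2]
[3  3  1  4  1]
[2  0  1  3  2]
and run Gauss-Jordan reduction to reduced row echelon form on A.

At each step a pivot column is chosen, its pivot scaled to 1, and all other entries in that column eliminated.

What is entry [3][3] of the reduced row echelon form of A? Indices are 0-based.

M[3][3] = 0

pivot(0,0): swap R0↔R1
pivot(0,0)=1: scale R0 → (1, 3, 3, 1, 2)
  clear (2,0): R2 −= (3)R0 → (0, 4, 2, 1, 0)
  clear (3,0): R3 −= (2)R0 → (0, 4, 0, 1, 3)
pivot(1,1)=3: scale R1 → (0, 1, 1, 4, 4)
  clear (0,1): R0 −= (3)R1 → (1, 0, 0, 4, 0)
  clear (2,1): R2 −= (4)R1 → (0, 0, 3, 0, 4)
  clear (3,1): R3 −= (4)R1 → (0, 0, 1, 0, 2)
pivot(2,2)=3: scale R2 → (0, 0, 1, 0, 3)
  clear (1,2): R1 −= (1)R2 → (0, 1, 0, 4, 1)
  clear (3,2): R3 −= (1)R2 → (0, 0, 0, 0, 4)
col 3: no nonzero at/below row 3; advance.
pivot(3,4)=4: scale R3 → (0, 0, 0, 0, 1)
  clear (1,4): R1 −= (1)R3 → (0, 1, 0, 4, 0)
  clear (2,4): R2 −= (3)R3 → (0, 0, 1, 0, 0)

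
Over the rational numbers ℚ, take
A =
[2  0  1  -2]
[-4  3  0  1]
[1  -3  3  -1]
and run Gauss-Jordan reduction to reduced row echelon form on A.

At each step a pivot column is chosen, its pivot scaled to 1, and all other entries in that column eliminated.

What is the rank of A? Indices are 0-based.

pivot(0,0)=2: scale R0 → (1, 0, 1/2, -1)
  clear (1,0): R1 −= (-4)R0 → (0, 3, 2, -3)
  clear (2,0): R2 −= (1)R0 → (0, -3, 5/2, 0)
pivot(1,1)=3: scale R1 → (0, 1, 2/3, -1)
  clear (2,1): R2 −= (-3)R1 → (0, 0, 9/2, -3)
pivot(2,2)=9/2: scale R2 → (0, 0, 1, -2/3)
  clear (0,2): R0 −= (1/2)R2 → (1, 0, 0, -2/3)
  clear (1,2): R1 −= (2/3)R2 → (0, 1, 0, -5/9)

rank = 3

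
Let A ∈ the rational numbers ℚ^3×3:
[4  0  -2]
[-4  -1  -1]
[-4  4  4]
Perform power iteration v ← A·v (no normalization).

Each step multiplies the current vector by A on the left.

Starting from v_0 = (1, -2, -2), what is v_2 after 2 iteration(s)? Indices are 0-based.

v_0 = (1, -2, -2).
v_1 = A·v_0 = (8, 0, -20).
v_2 = A·v_1 = (72, -12, -112).

v_2 = (72, -12, -112)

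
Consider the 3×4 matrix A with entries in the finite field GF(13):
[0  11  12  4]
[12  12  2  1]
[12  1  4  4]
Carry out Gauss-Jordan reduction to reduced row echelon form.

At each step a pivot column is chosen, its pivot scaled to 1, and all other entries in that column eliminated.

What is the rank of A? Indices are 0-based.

rank = 3

step 1: exchange rows 0,1
step 1: normalize row 0 (÷12) = (1, 1, 11, 12)
  row 2: subtract 12×row0 = (0, 2, 2, 3)
step 2: normalize row 1 (÷11) = (0, 1, 7, 11)
  row 0: subtract 1×row1 = (1, 0, 4, 1)
  row 2: subtract 2×row1 = (0, 0, 1, 7)
step 3: normalize row 2 (÷1) = (0, 0, 1, 7)
  row 0: subtract 4×row2 = (1, 0, 0, 12)
  row 1: subtract 7×row2 = (0, 1, 0, 1)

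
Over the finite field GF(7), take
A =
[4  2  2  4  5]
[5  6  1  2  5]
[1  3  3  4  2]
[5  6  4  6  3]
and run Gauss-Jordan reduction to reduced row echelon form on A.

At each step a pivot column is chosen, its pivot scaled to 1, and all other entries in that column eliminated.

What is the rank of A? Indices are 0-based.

rank = 4

[1] R0 /= 4  ⇒  (1, 4, 4, 1, 3)
     R1 -= 5·R0  ⇒  (0, 0, 2, 4, 4)
     R2 -= 1·R0  ⇒  (0, 6, 6, 3, 6)
     R3 -= 5·R0  ⇒  (0, 0, 5, 1, 2)
[2] R1 <-> R2
[2] R1 /= 6  ⇒  (0, 1, 1, 4, 1)
     R0 -= 4·R1  ⇒  (1, 0, 0, 6, 6)
[3] R2 /= 2  ⇒  (0, 0, 1, 2, 2)
     R1 -= 1·R2  ⇒  (0, 1, 0, 2, 6)
     R3 -= 5·R2  ⇒  (0, 0, 0, 5, 6)
[4] R3 /= 5  ⇒  (0, 0, 0, 1, 4)
     R0 -= 6·R3  ⇒  (1, 0, 0, 0, 3)
     R1 -= 2·R3  ⇒  (0, 1, 0, 0, 5)
     R2 -= 2·R3  ⇒  (0, 0, 1, 0, 1)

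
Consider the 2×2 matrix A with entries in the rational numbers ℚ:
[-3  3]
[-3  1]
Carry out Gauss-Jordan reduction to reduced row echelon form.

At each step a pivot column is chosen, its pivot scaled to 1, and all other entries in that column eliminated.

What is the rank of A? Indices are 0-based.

[1] R0 /= -3  ⇒  (1, -1)
     R1 -= -3·R0  ⇒  (0, -2)
[2] R1 /= -2  ⇒  (0, 1)
     R0 -= -1·R1  ⇒  (1, 0)

rank = 2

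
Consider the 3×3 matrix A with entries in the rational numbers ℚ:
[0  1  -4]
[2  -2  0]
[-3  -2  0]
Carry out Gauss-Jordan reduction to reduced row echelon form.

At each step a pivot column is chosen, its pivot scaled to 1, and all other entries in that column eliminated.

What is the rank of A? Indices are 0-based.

rank = 3

[1] R0 <-> R1
[1] R0 /= 2  ⇒  (1, -1, 0)
     R2 -= -3·R0  ⇒  (0, -5, 0)
[2] R1 /= 1  ⇒  (0, 1, -4)
     R0 -= -1·R1  ⇒  (1, 0, -4)
     R2 -= -5·R1  ⇒  (0, 0, -20)
[3] R2 /= -20  ⇒  (0, 0, 1)
     R0 -= -4·R2  ⇒  (1, 0, 0)
     R1 -= -4·R2  ⇒  (0, 1, 0)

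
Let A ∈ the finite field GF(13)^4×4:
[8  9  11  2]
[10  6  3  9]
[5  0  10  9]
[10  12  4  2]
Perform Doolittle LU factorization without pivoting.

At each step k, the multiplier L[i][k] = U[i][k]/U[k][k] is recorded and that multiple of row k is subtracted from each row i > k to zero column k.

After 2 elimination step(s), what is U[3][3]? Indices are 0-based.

[col 0] pivot 8
  R1 -= 11*R0 → (0, 11, 12, 0)  (L[1][0] := 11)
  R2 -= 12*R0 → (0, 9, 8, 11)  (L[2][0] := 12)
  R3 -= 11*R0 → (0, 4, 0, 6)  (L[3][0] := 11)
[col 1] pivot 11
  R2 -= 2*R1 → (0, 0, 10, 11)  (L[2][1] := 2)
  R3 -= 11*R1 → (0, 0, 11, 6)  (L[3][1] := 11)

U[3][3] = 6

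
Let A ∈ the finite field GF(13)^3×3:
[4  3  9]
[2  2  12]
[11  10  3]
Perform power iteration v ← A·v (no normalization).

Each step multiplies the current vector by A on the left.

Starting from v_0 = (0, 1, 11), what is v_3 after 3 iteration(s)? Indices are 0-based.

v_0 = (0, 1, 11).
v_1 = A·v_0 = (11, 4, 4).
v_2 = A·v_1 = (1, 0, 4).
v_3 = A·v_2 = (1, 11, 10).

v_3 = (1, 11, 10)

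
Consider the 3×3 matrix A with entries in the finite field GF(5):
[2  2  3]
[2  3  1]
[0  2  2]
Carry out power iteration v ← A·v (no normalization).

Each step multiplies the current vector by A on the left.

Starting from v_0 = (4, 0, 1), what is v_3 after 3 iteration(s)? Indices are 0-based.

v_0 = (4, 0, 1).
v_1 = A·v_0 = (1, 4, 2).
v_2 = A·v_1 = (1, 1, 2).
v_3 = A·v_2 = (0, 2, 1).

v_3 = (0, 2, 1)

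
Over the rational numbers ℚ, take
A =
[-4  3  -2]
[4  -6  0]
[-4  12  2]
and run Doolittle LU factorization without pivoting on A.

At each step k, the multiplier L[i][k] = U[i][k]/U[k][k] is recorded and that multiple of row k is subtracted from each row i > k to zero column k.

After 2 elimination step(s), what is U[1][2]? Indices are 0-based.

Step 1: pivot at (0,0) is -4.
  row1 ← row1 − (-1)·row0  ⇒  L[1][0]=-1, U row1=(0, -3, -2)
  row2 ← row2 − (1)·row0  ⇒  L[2][0]=1, U row2=(0, 9, 4)
Step 2: pivot at (1,1) is -3.
  row2 ← row2 − (-3)·row1  ⇒  L[2][1]=-3, U row2=(0, 0, -2)

U[1][2] = -2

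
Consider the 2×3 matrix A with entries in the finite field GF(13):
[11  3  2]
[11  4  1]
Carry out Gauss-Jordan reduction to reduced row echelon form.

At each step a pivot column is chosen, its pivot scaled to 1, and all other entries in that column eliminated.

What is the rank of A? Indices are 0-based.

rank = 2

pivot(0,0)=11: scale R0 → (1, 5, 12)
  clear (1,0): R1 −= (11)R0 → (0, 1, 12)
pivot(1,1)=1: scale R1 → (0, 1, 12)
  clear (0,1): R0 −= (5)R1 → (1, 0, 4)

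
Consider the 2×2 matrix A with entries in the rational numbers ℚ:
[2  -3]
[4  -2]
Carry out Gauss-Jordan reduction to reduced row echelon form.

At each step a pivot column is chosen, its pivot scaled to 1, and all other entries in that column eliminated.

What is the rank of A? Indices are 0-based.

pivot(0,0)=2: scale R0 → (1, -3/2)
  clear (1,0): R1 −= (4)R0 → (0, 4)
pivot(1,1)=4: scale R1 → (0, 1)
  clear (0,1): R0 −= (-3/2)R1 → (1, 0)

rank = 2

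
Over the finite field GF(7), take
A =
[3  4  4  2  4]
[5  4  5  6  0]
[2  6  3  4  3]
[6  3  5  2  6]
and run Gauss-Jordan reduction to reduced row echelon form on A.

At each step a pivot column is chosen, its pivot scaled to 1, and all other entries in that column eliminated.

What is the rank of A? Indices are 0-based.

[1] R0 /= 3  ⇒  (1, 6, 6, 3, 6)
     R1 -= 5·R0  ⇒  (0, 2, 3, 5, 5)
     R2 -= 2·R0  ⇒  (0, 1, 5, 5, 5)
     R3 -= 6·R0  ⇒  (0, 2, 4, 5, 5)
[2] R1 /= 2  ⇒  (0, 1, 5, 6, 6)
     R0 -= 6·R1  ⇒  (1, 0, 4, 2, 5)
     R2 -= 1·R1  ⇒  (0, 0, 0, 6, 6)
     R3 -= 2·R1  ⇒  (0, 0, 1, 0, 0)
[3] R2 <-> R3
[3] R2 /= 1  ⇒  (0, 0, 1, 0, 0)
     R0 -= 4·R2  ⇒  (1, 0, 0, 2, 5)
     R1 -= 5·R2  ⇒  (0, 1, 0, 6, 6)
[4] R3 /= 6  ⇒  (0, 0, 0, 1, 1)
     R0 -= 2·R3  ⇒  (1, 0, 0, 0, 3)
     R1 -= 6·R3  ⇒  (0, 1, 0, 0, 0)

rank = 4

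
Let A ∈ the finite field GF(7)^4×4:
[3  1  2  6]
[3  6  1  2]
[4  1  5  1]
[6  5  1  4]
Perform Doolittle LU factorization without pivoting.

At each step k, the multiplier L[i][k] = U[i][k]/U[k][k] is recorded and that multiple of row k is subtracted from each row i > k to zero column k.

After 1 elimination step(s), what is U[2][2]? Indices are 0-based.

U[2][2] = 0

[col 0] pivot 3
  R1 -= 1*R0 → (0, 5, 6, 3)  (L[1][0] := 1)
  R2 -= 6*R0 → (0, 2, 0, 0)  (L[2][0] := 6)
  R3 -= 2*R0 → (0, 3, 4, 6)  (L[3][0] := 2)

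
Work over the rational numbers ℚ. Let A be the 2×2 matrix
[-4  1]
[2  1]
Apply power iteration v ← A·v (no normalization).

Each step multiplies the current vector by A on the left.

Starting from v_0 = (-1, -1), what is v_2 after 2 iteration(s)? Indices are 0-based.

v_2 = (-15, 3)

v_0 = (-1, -1).
v_1 = A·v_0 = (3, -3).
v_2 = A·v_1 = (-15, 3).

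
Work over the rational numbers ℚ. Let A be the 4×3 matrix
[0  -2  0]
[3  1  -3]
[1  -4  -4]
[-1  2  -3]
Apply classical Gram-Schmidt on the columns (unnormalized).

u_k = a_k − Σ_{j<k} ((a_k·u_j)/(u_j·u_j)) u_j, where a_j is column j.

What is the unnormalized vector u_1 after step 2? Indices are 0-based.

Step 1: u_0 = a_0 = (0, 3, 1, -1).
Step 2: u_1 = a_1 − (-3/11)·u_0 = (-2, 20/11, -41/11, 19/11).

u_1 = (-2, 20/11, -41/11, 19/11)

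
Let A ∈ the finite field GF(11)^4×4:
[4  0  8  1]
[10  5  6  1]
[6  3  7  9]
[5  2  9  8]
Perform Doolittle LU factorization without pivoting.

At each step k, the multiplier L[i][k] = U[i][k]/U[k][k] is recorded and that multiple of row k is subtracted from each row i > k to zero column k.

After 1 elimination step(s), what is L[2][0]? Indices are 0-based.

L[2][0] = 7

[col 0] pivot 4
  R1 -= 8*R0 → (0, 5, 8, 4)  (L[1][0] := 8)
  R2 -= 7*R0 → (0, 3, 6, 2)  (L[2][0] := 7)
  R3 -= 4*R0 → (0, 2, 10, 4)  (L[3][0] := 4)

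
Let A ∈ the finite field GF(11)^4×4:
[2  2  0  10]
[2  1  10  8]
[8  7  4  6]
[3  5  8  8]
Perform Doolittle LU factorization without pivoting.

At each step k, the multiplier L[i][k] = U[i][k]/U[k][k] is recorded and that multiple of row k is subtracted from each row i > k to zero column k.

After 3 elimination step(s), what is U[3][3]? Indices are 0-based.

U[3][3] = 1

Step 1: pivot at (0,0) is 2.
  row1 ← row1 − (1)·row0  ⇒  L[1][0]=1, U row1=(0, 10, 10, 9)
  row2 ← row2 − (4)·row0  ⇒  L[2][0]=4, U row2=(0, 10, 4, 10)
  row3 ← row3 − (7)·row0  ⇒  L[3][0]=7, U row3=(0, 2, 8, 4)
Step 2: pivot at (1,1) is 10.
  row2 ← row2 − (1)·row1  ⇒  L[2][1]=1, U row2=(0, 0, 5, 1)
  row3 ← row3 − (9)·row1  ⇒  L[3][1]=9, U row3=(0, 0, 6, 0)
Step 3: pivot at (2,2) is 5.
  row3 ← row3 − (10)·row2  ⇒  L[3][2]=10, U row3=(0, 0, 0, 1)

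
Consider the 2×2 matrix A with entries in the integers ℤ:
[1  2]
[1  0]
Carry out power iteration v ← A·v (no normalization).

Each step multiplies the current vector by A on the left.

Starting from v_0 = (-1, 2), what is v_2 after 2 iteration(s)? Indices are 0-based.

v_2 = (1, 3)

v_0 = (-1, 2).
v_1 = A·v_0 = (3, -1).
v_2 = A·v_1 = (1, 3).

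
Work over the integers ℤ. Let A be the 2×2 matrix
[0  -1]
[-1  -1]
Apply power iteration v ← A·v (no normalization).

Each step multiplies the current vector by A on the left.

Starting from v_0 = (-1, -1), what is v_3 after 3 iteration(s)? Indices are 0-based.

v_3 = (3, 5)

v_0 = (-1, -1).
v_1 = A·v_0 = (1, 2).
v_2 = A·v_1 = (-2, -3).
v_3 = A·v_2 = (3, 5).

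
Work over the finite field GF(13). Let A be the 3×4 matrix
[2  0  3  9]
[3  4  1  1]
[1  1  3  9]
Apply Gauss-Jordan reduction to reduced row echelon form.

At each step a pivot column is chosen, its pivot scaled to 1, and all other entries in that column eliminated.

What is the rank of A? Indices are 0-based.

rank = 3

[1] R0 /= 2  ⇒  (1, 0, 8, 11)
     R1 -= 3·R0  ⇒  (0, 4, 3, 7)
     R2 -= 1·R0  ⇒  (0, 1, 8, 11)
[2] R1 /= 4  ⇒  (0, 1, 4, 5)
     R2 -= 1·R1  ⇒  (0, 0, 4, 6)
[3] R2 /= 4  ⇒  (0, 0, 1, 8)
     R0 -= 8·R2  ⇒  (1, 0, 0, 12)
     R1 -= 4·R2  ⇒  (0, 1, 0, 12)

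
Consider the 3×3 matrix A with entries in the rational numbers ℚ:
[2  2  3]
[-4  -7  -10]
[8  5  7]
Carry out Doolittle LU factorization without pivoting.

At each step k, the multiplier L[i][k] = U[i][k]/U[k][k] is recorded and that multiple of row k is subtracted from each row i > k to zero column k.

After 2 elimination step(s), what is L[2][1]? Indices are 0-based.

L[2][1] = 1

k=0: U[0][0]=2
  eliminate (1,0): mult=-2, new row 1: (0, -3, -4); set L[1][0]=-2
  eliminate (2,0): mult=4, new row 2: (0, -3, -5); set L[2][0]=4
k=1: U[1][1]=-3
  eliminate (2,1): mult=1, new row 2: (0, 0, -1); set L[2][1]=1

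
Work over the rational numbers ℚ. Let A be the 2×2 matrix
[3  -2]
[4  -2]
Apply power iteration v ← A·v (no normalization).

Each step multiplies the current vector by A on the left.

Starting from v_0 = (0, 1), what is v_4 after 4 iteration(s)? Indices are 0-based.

v_4 = (6, 8)

v_0 = (0, 1).
v_1 = A·v_0 = (-2, -2).
v_2 = A·v_1 = (-2, -4).
v_3 = A·v_2 = (2, 0).
v_4 = A·v_3 = (6, 8).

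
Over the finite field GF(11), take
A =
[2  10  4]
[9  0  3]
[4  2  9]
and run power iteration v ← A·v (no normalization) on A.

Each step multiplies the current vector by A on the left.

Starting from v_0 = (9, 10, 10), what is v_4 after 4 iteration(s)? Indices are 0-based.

v_4 = (3, 3, 8)

v_0 = (9, 10, 10).
v_1 = A·v_0 = (4, 1, 3).
v_2 = A·v_1 = (8, 1, 1).
v_3 = A·v_2 = (8, 9, 10).
v_4 = A·v_3 = (3, 3, 8).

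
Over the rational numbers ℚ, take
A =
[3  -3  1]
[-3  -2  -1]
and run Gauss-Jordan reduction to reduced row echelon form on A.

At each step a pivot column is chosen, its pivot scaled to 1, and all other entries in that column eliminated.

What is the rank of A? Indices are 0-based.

step 1: normalize row 0 (÷3) = (1, -1, 1/3)
  row 1: subtract -3×row0 = (0, -5, 0)
step 2: normalize row 1 (÷-5) = (0, 1, 0)
  row 0: subtract -1×row1 = (1, 0, 1/3)

rank = 2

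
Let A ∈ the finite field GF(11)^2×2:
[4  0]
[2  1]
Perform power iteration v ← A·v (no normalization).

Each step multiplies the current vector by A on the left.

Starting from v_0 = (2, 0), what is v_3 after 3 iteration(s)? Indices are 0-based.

v_0 = (2, 0).
v_1 = A·v_0 = (8, 4).
v_2 = A·v_1 = (10, 9).
v_3 = A·v_2 = (7, 7).

v_3 = (7, 7)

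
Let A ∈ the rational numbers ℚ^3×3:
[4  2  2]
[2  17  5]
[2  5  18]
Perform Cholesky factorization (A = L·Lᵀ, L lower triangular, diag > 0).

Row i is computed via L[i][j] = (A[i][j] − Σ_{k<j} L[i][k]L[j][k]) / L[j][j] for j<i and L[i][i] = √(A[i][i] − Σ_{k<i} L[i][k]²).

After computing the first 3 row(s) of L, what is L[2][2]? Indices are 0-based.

L[2][2] = 4

Step 1: L[0][0] = √(4) = 2.
  L[1][0] = (2) / L[0][0] = 1.
Step 2: L[1][1] = √(16) = 4.
  L[2][0] = (2) / L[0][0] = 1.
  L[2][1] = (4) / L[1][1] = 1.
Step 3: L[2][2] = √(16) = 4.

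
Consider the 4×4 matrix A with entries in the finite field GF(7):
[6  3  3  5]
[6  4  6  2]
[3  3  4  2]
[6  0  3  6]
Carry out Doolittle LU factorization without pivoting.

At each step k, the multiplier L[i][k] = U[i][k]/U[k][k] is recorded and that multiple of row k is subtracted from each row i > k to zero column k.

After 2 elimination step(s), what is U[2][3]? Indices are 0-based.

U[2][3] = 4

k=0: U[0][0]=6
  eliminate (1,0): mult=1, new row 1: (0, 1, 3, 4); set L[1][0]=1
  eliminate (2,0): mult=4, new row 2: (0, 5, 6, 3); set L[2][0]=4
  eliminate (3,0): mult=1, new row 3: (0, 4, 0, 1); set L[3][0]=1
k=1: U[1][1]=1
  eliminate (2,1): mult=5, new row 2: (0, 0, 5, 4); set L[2][1]=5
  eliminate (3,1): mult=4, new row 3: (0, 0, 2, 6); set L[3][1]=4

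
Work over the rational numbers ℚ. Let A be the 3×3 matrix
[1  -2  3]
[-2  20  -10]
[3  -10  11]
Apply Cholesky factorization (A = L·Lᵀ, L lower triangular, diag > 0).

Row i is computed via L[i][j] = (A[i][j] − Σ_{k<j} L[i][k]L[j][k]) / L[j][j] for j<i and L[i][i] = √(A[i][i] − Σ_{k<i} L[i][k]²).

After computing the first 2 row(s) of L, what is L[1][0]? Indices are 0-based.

Step 1: L[0][0] = √(1) = 1.
  L[1][0] = (-2) / L[0][0] = -2.
Step 2: L[1][1] = √(16) = 4.

L[1][0] = -2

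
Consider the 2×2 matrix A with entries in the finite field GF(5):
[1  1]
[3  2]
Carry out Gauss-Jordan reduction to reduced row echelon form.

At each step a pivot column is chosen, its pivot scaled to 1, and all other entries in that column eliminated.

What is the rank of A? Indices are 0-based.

rank = 2

pivot(0,0)=1: scale R0 → (1, 1)
  clear (1,0): R1 −= (3)R0 → (0, 4)
pivot(1,1)=4: scale R1 → (0, 1)
  clear (0,1): R0 −= (1)R1 → (1, 0)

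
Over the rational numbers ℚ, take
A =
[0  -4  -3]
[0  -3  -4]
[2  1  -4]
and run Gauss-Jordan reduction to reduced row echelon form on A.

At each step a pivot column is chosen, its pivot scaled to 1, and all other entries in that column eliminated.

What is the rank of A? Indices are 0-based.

rank = 3

step 1: exchange rows 0,2
step 1: normalize row 0 (÷2) = (1, 1/2, -2)
step 2: normalize row 1 (÷-3) = (0, 1, 4/3)
  row 0: subtract 1/2×row1 = (1, 0, -8/3)
  row 2: subtract -4×row1 = (0, 0, 7/3)
step 3: normalize row 2 (÷7/3) = (0, 0, 1)
  row 0: subtract -8/3×row2 = (1, 0, 0)
  row 1: subtract 4/3×row2 = (0, 1, 0)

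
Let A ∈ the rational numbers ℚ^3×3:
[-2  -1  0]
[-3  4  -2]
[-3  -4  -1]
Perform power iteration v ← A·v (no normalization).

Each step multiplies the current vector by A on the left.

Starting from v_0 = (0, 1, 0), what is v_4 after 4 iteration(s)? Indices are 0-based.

v_0 = (0, 1, 0).
v_1 = A·v_0 = (-1, 4, -4).
v_2 = A·v_1 = (-2, 27, -9).
v_3 = A·v_2 = (-23, 132, -93).
v_4 = A·v_3 = (-86, 783, -366).

v_4 = (-86, 783, -366)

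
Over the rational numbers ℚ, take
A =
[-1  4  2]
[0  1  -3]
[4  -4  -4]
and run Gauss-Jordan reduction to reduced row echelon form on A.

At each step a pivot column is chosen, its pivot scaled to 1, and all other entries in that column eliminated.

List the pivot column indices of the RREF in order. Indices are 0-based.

pivot columns: 0, 1, 2

step 1: normalize row 0 (÷-1) = (1, -4, -2)
  row 2: subtract 4×row0 = (0, 12, 4)
step 2: normalize row 1 (÷1) = (0, 1, -3)
  row 0: subtract -4×row1 = (1, 0, -14)
  row 2: subtract 12×row1 = (0, 0, 40)
step 3: normalize row 2 (÷40) = (0, 0, 1)
  row 0: subtract -14×row2 = (1, 0, 0)
  row 1: subtract -3×row2 = (0, 1, 0)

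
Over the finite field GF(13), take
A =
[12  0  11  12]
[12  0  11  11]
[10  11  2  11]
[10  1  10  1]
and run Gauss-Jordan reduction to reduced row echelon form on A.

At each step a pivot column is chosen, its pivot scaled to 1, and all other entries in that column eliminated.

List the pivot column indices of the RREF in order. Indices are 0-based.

pivot columns: 0, 1, 2, 3

[1] R0 /= 12  ⇒  (1, 0, 2, 1)
     R1 -= 12·R0  ⇒  (0, 0, 0, 12)
     R2 -= 10·R0  ⇒  (0, 11, 8, 1)
     R3 -= 10·R0  ⇒  (0, 1, 3, 4)
[2] R1 <-> R2
[2] R1 /= 11  ⇒  (0, 1, 9, 6)
     R3 -= 1·R1  ⇒  (0, 0, 7, 11)
[3] R2 <-> R3
[3] R2 /= 7  ⇒  (0, 0, 1, 9)
     R0 -= 2·R2  ⇒  (1, 0, 0, 9)
     R1 -= 9·R2  ⇒  (0, 1, 0, 3)
[4] R3 /= 12  ⇒  (0, 0, 0, 1)
     R0 -= 9·R3  ⇒  (1, 0, 0, 0)
     R1 -= 3·R3  ⇒  (0, 1, 0, 0)
     R2 -= 9·R3  ⇒  (0, 0, 1, 0)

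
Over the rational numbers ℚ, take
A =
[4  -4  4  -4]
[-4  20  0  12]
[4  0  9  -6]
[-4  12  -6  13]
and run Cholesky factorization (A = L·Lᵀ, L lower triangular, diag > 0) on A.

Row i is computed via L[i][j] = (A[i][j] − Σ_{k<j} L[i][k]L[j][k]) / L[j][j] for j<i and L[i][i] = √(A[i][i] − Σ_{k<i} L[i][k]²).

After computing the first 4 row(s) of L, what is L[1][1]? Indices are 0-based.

L[1][1] = 4

Step 1: L[0][0] = √(4) = 2.
  L[1][0] = (-4) / L[0][0] = -2.
Step 2: L[1][1] = √(16) = 4.
  L[2][0] = (4) / L[0][0] = 2.
  L[2][1] = (4) / L[1][1] = 1.
Step 3: L[2][2] = √(4) = 2.
  L[3][0] = (-4) / L[0][0] = -2.
  L[3][1] = (8) / L[1][1] = 2.
  L[3][2] = (-4) / L[2][2] = -2.
Step 4: L[3][3] = √(1) = 1.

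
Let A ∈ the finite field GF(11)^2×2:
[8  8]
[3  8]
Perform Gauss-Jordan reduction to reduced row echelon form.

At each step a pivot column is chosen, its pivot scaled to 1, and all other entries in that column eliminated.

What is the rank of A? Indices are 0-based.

rank = 2

step 1: normalize row 0 (÷8) = (1, 1)
  row 1: subtract 3×row0 = (0, 5)
step 2: normalize row 1 (÷5) = (0, 1)
  row 0: subtract 1×row1 = (1, 0)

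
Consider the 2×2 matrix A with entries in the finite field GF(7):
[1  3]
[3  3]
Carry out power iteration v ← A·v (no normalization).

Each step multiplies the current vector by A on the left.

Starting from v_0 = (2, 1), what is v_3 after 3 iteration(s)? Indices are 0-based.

v_3 = (4, 5)

v_0 = (2, 1).
v_1 = A·v_0 = (5, 2).
v_2 = A·v_1 = (4, 0).
v_3 = A·v_2 = (4, 5).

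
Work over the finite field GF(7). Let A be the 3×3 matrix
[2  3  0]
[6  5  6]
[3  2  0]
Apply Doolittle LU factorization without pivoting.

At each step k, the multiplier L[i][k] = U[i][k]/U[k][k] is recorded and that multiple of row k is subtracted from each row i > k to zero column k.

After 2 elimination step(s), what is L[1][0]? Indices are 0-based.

Step 1: pivot at (0,0) is 2.
  row1 ← row1 − (3)·row0  ⇒  L[1][0]=3, U row1=(0, 3, 6)
  row2 ← row2 − (5)·row0  ⇒  L[2][0]=5, U row2=(0, 1, 0)
Step 2: pivot at (1,1) is 3.
  row2 ← row2 − (5)·row1  ⇒  L[2][1]=5, U row2=(0, 0, 5)

L[1][0] = 3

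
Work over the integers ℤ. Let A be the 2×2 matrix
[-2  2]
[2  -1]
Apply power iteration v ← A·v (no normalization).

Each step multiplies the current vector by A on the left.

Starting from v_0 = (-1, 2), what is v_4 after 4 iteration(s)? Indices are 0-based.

v_4 = (-256, 200)

v_0 = (-1, 2).
v_1 = A·v_0 = (6, -4).
v_2 = A·v_1 = (-20, 16).
v_3 = A·v_2 = (72, -56).
v_4 = A·v_3 = (-256, 200).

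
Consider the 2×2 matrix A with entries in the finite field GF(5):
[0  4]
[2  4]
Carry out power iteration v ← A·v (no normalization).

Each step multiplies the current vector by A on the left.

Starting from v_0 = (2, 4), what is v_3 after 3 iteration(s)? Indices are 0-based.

v_0 = (2, 4).
v_1 = A·v_0 = (1, 0).
v_2 = A·v_1 = (0, 2).
v_3 = A·v_2 = (3, 3).

v_3 = (3, 3)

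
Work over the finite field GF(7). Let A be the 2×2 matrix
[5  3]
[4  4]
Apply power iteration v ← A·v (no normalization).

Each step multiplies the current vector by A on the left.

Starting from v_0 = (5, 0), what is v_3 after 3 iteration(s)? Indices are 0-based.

v_0 = (5, 0).
v_1 = A·v_0 = (4, 6).
v_2 = A·v_1 = (3, 5).
v_3 = A·v_2 = (2, 4).

v_3 = (2, 4)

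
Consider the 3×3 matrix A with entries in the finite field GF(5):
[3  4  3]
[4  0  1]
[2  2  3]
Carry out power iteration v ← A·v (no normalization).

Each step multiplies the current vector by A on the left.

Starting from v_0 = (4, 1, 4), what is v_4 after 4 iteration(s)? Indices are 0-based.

v_0 = (4, 1, 4).
v_1 = A·v_0 = (3, 0, 2).
v_2 = A·v_1 = (0, 4, 2).
v_3 = A·v_2 = (2, 2, 4).
v_4 = A·v_3 = (1, 2, 0).

v_4 = (1, 2, 0)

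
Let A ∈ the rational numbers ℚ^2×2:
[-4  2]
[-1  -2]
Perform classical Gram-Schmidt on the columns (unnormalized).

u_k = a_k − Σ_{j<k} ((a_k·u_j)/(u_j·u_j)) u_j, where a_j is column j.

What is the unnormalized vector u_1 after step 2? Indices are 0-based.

Step 1: u_0 = a_0 = (-4, -1).
Step 2: u_1 = a_1 − (-6/17)·u_0 = (10/17, -40/17).

u_1 = (10/17, -40/17)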